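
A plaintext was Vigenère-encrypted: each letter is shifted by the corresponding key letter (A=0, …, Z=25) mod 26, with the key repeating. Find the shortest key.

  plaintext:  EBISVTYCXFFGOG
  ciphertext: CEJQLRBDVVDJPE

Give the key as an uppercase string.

YDBYQ

  i= 0: C-E = 24 → Y
  i= 1: E-B =  3 → D
  i= 2: J-I =  1 → B
  i= 3: Q-S = 24 → Y
  i= 4: L-V = 16 → Q
  i= 5: R-T = 24 → Y
  i= 6: B-Y =  3 → D
  i= 7: D-C =  1 → B
  i= 8: V-X = 24 → Y
  i= 9: V-F = 16 → Q
  i=10: D-F = 24 → Y
  i=11: J-G =  3 → D
  i=12: P-O =  1 → B
  i=13: E-G = 24 → Y
  shifts repeat with period 5: YDBYQ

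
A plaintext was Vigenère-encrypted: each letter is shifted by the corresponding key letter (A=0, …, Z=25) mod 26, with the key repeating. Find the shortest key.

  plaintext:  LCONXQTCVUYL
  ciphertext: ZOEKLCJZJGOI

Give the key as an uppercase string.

OMQX

  i= 0: Z-L = 14 → O
  i= 1: O-C = 12 → M
  i= 2: E-O = 16 → Q
  i= 3: K-N = 23 → X
  i= 4: L-X = 14 → O
  i= 5: C-Q = 12 → M
  i= 6: J-T = 16 → Q
  i= 7: Z-C = 23 → X
  i= 8: J-V = 14 → O
  i= 9: G-U = 12 → M
  i=10: O-Y = 16 → Q
  i=11: I-L = 23 → X
  shifts repeat with period 4: OMQX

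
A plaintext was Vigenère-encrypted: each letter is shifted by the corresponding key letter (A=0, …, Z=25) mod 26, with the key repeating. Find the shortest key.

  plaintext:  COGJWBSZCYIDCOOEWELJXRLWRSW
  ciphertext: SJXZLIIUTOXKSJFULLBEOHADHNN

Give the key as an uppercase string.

QVRQPH

  i= 0: S-C = 16 → Q
  i= 1: J-O = 21 → V
  i= 2: X-G = 17 → R
  i= 3: Z-J = 16 → Q
  i= 4: L-W = 15 → P
  i= 5: I-B =  7 → H
  i= 6: I-S = 16 → Q
  i= 7: U-Z = 21 → V
  i= 8: T-C = 17 → R
  i= 9: O-Y = 16 → Q
  i=10: X-I = 15 → P
  i=11: K-D =  7 → H
  i=12: S-C = 16 → Q
  i=13: J-O = 21 → V
  i=14: F-O = 17 → R
  i=15: U-E = 16 → Q
  i=16: L-W = 15 → P
  i=17: L-E =  7 → H
  i=18: B-L = 16 → Q
  i=19: E-J = 21 → V
  i=20: O-X = 17 → R
  i=21: H-R = 16 → Q
  i=22: A-L = 15 → P
  i=23: D-W =  7 → H
  i=24: H-R = 16 → Q
  i=25: N-S = 21 → V
  i=26: N-W = 17 → R
  shifts repeat with period 6: QVRQPH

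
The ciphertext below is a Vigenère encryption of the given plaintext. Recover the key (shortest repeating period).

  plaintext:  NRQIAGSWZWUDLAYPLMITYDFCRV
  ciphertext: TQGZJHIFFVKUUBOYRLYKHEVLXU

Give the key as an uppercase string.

  i= 0: T-N =  6 → G
  i= 1: Q-R = 25 → Z
  i= 2: G-Q = 16 → Q
  i= 3: Z-I = 17 → R
  i= 4: J-A =  9 → J
  i= 5: H-G =  1 → B
  i= 6: I-S = 16 → Q
  i= 7: F-W =  9 → J
  i= 8: F-Z =  6 → G
  i= 9: V-W = 25 → Z
  i=10: K-U = 16 → Q
  i=11: U-D = 17 → R
  i=12: U-L =  9 → J
  i=13: B-A =  1 → B
  i=14: O-Y = 16 → Q
  i=15: Y-P =  9 → J
  i=16: R-L =  6 → G
  i=17: L-M = 25 → Z
  i=18: Y-I = 16 → Q
  i=19: K-T = 17 → R
  i=20: H-Y =  9 → J
  i=21: E-D =  1 → B
  i=22: V-F = 16 → Q
  i=23: L-C =  9 → J
  i=24: X-R =  6 → G
  i=25: U-V = 25 → Z
  shifts repeat with period 8: GZQRJBQJ

GZQRJBQJ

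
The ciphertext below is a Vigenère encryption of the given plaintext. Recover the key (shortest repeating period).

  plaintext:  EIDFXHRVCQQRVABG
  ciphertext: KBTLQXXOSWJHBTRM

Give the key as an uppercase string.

GTQ

  i= 0: K-E =  6 → G
  i= 1: B-I = 19 → T
  i= 2: T-D = 16 → Q
  i= 3: L-F =  6 → G
  i= 4: Q-X = 19 → T
  i= 5: X-H = 16 → Q
  i= 6: X-R =  6 → G
  i= 7: O-V = 19 → T
  i= 8: S-C = 16 → Q
  i= 9: W-Q =  6 → G
  i=10: J-Q = 19 → T
  i=11: H-R = 16 → Q
  i=12: B-V =  6 → G
  i=13: T-A = 19 → T
  i=14: R-B = 16 → Q
  i=15: M-G =  6 → G
  shifts repeat with period 3: GTQ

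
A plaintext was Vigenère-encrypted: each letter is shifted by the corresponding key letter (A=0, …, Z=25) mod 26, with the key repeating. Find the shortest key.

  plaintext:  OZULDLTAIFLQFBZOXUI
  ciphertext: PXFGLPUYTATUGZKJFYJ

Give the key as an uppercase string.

BYLVIE

  i= 0: P-O =  1 → B
  i= 1: X-Z = 24 → Y
  i= 2: F-U = 11 → L
  i= 3: G-L = 21 → V
  i= 4: L-D =  8 → I
  i= 5: P-L =  4 → E
  i= 6: U-T =  1 → B
  i= 7: Y-A = 24 → Y
  i= 8: T-I = 11 → L
  i= 9: A-F = 21 → V
  i=10: T-L =  8 → I
  i=11: U-Q =  4 → E
  i=12: G-F =  1 → B
  i=13: Z-B = 24 → Y
  i=14: K-Z = 11 → L
  i=15: J-O = 21 → V
  i=16: F-X =  8 → I
  i=17: Y-U =  4 → E
  i=18: J-I =  1 → B
  shifts repeat with period 6: BYLVIE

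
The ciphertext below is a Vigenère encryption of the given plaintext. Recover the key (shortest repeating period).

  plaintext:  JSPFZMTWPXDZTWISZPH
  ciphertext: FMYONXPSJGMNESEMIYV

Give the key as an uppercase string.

  i= 0: F-J = 22 → W
  i= 1: M-S = 20 → U
  i= 2: Y-P =  9 → J
  i= 3: O-F =  9 → J
  i= 4: N-Z = 14 → O
  i= 5: X-M = 11 → L
  i= 6: P-T = 22 → W
  i= 7: S-W = 22 → W
  i= 8: J-P = 20 → U
  i= 9: G-X =  9 → J
  i=10: M-D =  9 → J
  i=11: N-Z = 14 → O
  i=12: E-T = 11 → L
  i=13: S-W = 22 → W
  i=14: E-I = 22 → W
  i=15: M-S = 20 → U
  i=16: I-Z =  9 → J
  i=17: Y-P =  9 → J
  i=18: V-H = 14 → O
  shifts repeat with period 7: WUJJOLW

WUJJOLW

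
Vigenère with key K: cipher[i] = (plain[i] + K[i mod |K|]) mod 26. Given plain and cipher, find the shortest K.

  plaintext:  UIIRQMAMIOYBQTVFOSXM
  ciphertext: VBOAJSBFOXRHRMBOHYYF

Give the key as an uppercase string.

  i= 0: V-U =  1 → B
  i= 1: B-I = 19 → T
  i= 2: O-I =  6 → G
  i= 3: A-R =  9 → J
  i= 4: J-Q = 19 → T
  i= 5: S-M =  6 → G
  i= 6: B-A =  1 → B
  i= 7: F-M = 19 → T
  i= 8: O-I =  6 → G
  i= 9: X-O =  9 → J
  i=10: R-Y = 19 → T
  i=11: H-B =  6 → G
  i=12: R-Q =  1 → B
  i=13: M-T = 19 → T
  i=14: B-V =  6 → G
  i=15: O-F =  9 → J
  i=16: H-O = 19 → T
  i=17: Y-S =  6 → G
  i=18: Y-X =  1 → B
  i=19: F-M = 19 → T
  shifts repeat with period 6: BTGJTG

BTGJTG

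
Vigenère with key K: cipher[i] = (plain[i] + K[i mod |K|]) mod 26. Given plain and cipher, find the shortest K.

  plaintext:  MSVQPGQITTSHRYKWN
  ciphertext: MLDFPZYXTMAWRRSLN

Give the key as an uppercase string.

  i= 0: M-M =  0 → A
  i= 1: L-S = 19 → T
  i= 2: D-V =  8 → I
  i= 3: F-Q = 15 → P
  i= 4: P-P =  0 → A
  i= 5: Z-G = 19 → T
  i= 6: Y-Q =  8 → I
  i= 7: X-I = 15 → P
  i= 8: T-T =  0 → A
  i= 9: M-T = 19 → T
  i=10: A-S =  8 → I
  i=11: W-H = 15 → P
  i=12: R-R =  0 → A
  i=13: R-Y = 19 → T
  i=14: S-K =  8 → I
  i=15: L-W = 15 → P
  i=16: N-N =  0 → A
  shifts repeat with period 4: ATIP

ATIP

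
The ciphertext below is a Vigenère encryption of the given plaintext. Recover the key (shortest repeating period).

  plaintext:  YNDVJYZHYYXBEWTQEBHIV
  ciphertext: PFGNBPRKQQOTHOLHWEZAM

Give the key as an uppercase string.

  i= 0: P-Y = 17 → R
  i= 1: F-N = 18 → S
  i= 2: G-D =  3 → D
  i= 3: N-V = 18 → S
  i= 4: B-J = 18 → S
  i= 5: P-Y = 17 → R
  i= 6: R-Z = 18 → S
  i= 7: K-H =  3 → D
  i= 8: Q-Y = 18 → S
  i= 9: Q-Y = 18 → S
  i=10: O-X = 17 → R
  i=11: T-B = 18 → S
  i=12: H-E =  3 → D
  i=13: O-W = 18 → S
  i=14: L-T = 18 → S
  i=15: H-Q = 17 → R
  i=16: W-E = 18 → S
  i=17: E-B =  3 → D
  i=18: Z-H = 18 → S
  i=19: A-I = 18 → S
  i=20: M-V = 17 → R
  shifts repeat with period 5: RSDSS

RSDSS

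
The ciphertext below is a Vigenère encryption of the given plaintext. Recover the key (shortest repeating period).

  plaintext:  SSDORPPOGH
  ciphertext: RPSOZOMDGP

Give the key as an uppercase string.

  i= 0: R-S = 25 → Z
  i= 1: P-S = 23 → X
  i= 2: S-D = 15 → P
  i= 3: O-O =  0 → A
  i= 4: Z-R =  8 → I
  i= 5: O-P = 25 → Z
  i= 6: M-P = 23 → X
  i= 7: D-O = 15 → P
  i= 8: G-G =  0 → A
  i= 9: P-H =  8 → I
  shifts repeat with period 5: ZXPAI

ZXPAI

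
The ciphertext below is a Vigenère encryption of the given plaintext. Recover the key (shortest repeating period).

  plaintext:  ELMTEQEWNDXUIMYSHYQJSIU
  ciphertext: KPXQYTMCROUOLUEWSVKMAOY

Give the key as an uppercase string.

GELXUDI

  i= 0: K-E =  6 → G
  i= 1: P-L =  4 → E
  i= 2: X-M = 11 → L
  i= 3: Q-T = 23 → X
  i= 4: Y-E = 20 → U
  i= 5: T-Q =  3 → D
  i= 6: M-E =  8 → I
  i= 7: C-W =  6 → G
  i= 8: R-N =  4 → E
  i= 9: O-D = 11 → L
  i=10: U-X = 23 → X
  i=11: O-U = 20 → U
  i=12: L-I =  3 → D
  i=13: U-M =  8 → I
  i=14: E-Y =  6 → G
  i=15: W-S =  4 → E
  i=16: S-H = 11 → L
  i=17: V-Y = 23 → X
  i=18: K-Q = 20 → U
  i=19: M-J =  3 → D
  i=20: A-S =  8 → I
  i=21: O-I =  6 → G
  i=22: Y-U =  4 → E
  shifts repeat with period 7: GELXUDI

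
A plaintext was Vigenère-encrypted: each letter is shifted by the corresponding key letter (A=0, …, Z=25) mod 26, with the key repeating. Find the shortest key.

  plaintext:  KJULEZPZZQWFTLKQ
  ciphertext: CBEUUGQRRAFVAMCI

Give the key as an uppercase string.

SSKJQHB

  i= 0: C-K = 18 → S
  i= 1: B-J = 18 → S
  i= 2: E-U = 10 → K
  i= 3: U-L =  9 → J
  i= 4: U-E = 16 → Q
  i= 5: G-Z =  7 → H
  i= 6: Q-P =  1 → B
  i= 7: R-Z = 18 → S
  i= 8: R-Z = 18 → S
  i= 9: A-Q = 10 → K
  i=10: F-W =  9 → J
  i=11: V-F = 16 → Q
  i=12: A-T =  7 → H
  i=13: M-L =  1 → B
  i=14: C-K = 18 → S
  i=15: I-Q = 18 → S
  shifts repeat with period 7: SSKJQHB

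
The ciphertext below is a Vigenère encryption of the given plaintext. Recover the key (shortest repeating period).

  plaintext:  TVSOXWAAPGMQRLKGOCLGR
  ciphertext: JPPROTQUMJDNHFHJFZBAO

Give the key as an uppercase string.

  i= 0: J-T = 16 → Q
  i= 1: P-V = 20 → U
  i= 2: P-S = 23 → X
  i= 3: R-O =  3 → D
  i= 4: O-X = 17 → R
  i= 5: T-W = 23 → X
  i= 6: Q-A = 16 → Q
  i= 7: U-A = 20 → U
  i= 8: M-P = 23 → X
  i= 9: J-G =  3 → D
  i=10: D-M = 17 → R
  i=11: N-Q = 23 → X
  i=12: H-R = 16 → Q
  i=13: F-L = 20 → U
  i=14: H-K = 23 → X
  i=15: J-G =  3 → D
  i=16: F-O = 17 → R
  i=17: Z-C = 23 → X
  i=18: B-L = 16 → Q
  i=19: A-G = 20 → U
  i=20: O-R = 23 → X
  shifts repeat with period 6: QUXDRX

QUXDRX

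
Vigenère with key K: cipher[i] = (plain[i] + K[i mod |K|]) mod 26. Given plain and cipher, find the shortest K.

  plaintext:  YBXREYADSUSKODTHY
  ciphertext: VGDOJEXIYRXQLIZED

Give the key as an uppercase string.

  i= 0: V-Y = 23 → X
  i= 1: G-B =  5 → F
  i= 2: D-X =  6 → G
  i= 3: O-R = 23 → X
  i= 4: J-E =  5 → F
  i= 5: E-Y =  6 → G
  i= 6: X-A = 23 → X
  i= 7: I-D =  5 → F
  i= 8: Y-S =  6 → G
  i= 9: R-U = 23 → X
  i=10: X-S =  5 → F
  i=11: Q-K =  6 → G
  i=12: L-O = 23 → X
  i=13: I-D =  5 → F
  i=14: Z-T =  6 → G
  i=15: E-H = 23 → X
  i=16: D-Y =  5 → F
  shifts repeat with period 3: XFG

XFG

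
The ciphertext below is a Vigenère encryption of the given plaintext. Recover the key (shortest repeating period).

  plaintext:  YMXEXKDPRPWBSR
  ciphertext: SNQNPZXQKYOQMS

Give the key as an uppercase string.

  i= 0: S-Y = 20 → U
  i= 1: N-M =  1 → B
  i= 2: Q-X = 19 → T
  i= 3: N-E =  9 → J
  i= 4: P-X = 18 → S
  i= 5: Z-K = 15 → P
  i= 6: X-D = 20 → U
  i= 7: Q-P =  1 → B
  i= 8: K-R = 19 → T
  i= 9: Y-P =  9 → J
  i=10: O-W = 18 → S
  i=11: Q-B = 15 → P
  i=12: M-S = 20 → U
  i=13: S-R =  1 → B
  shifts repeat with period 6: UBTJSP

UBTJSP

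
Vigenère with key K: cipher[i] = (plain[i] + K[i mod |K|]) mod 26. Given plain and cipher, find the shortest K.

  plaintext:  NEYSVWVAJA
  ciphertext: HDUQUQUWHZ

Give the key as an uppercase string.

  i= 0: H-N = 20 → U
  i= 1: D-E = 25 → Z
  i= 2: U-Y = 22 → W
  i= 3: Q-S = 24 → Y
  i= 4: U-V = 25 → Z
  i= 5: Q-W = 20 → U
  i= 6: U-V = 25 → Z
  i= 7: W-A = 22 → W
  i= 8: H-J = 24 → Y
  i= 9: Z-A = 25 → Z
  shifts repeat with period 5: UZWYZ

UZWYZ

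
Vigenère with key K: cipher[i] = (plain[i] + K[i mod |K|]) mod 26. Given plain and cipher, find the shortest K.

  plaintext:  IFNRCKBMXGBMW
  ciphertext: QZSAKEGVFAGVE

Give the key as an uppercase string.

  i= 0: Q-I =  8 → I
  i= 1: Z-F = 20 → U
  i= 2: S-N =  5 → F
  i= 3: A-R =  9 → J
  i= 4: K-C =  8 → I
  i= 5: E-K = 20 → U
  i= 6: G-B =  5 → F
  i= 7: V-M =  9 → J
  i= 8: F-X =  8 → I
  i= 9: A-G = 20 → U
  i=10: G-B =  5 → F
  i=11: V-M =  9 → J
  i=12: E-W =  8 → I
  shifts repeat with period 4: IUFJ

IUFJ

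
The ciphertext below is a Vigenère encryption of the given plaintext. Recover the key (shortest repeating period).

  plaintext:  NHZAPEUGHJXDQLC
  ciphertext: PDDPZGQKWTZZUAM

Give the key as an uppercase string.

  i= 0: P-N =  2 → C
  i= 1: D-H = 22 → W
  i= 2: D-Z =  4 → E
  i= 3: P-A = 15 → P
  i= 4: Z-P = 10 → K
  i= 5: G-E =  2 → C
  i= 6: Q-U = 22 → W
  i= 7: K-G =  4 → E
  i= 8: W-H = 15 → P
  i= 9: T-J = 10 → K
  i=10: Z-X =  2 → C
  i=11: Z-D = 22 → W
  i=12: U-Q =  4 → E
  i=13: A-L = 15 → P
  i=14: M-C = 10 → K
  shifts repeat with period 5: CWEPK

CWEPK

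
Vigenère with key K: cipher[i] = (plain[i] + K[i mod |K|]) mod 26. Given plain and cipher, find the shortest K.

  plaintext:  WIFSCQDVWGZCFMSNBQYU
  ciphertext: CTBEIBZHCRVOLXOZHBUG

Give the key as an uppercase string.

GLWM

  i= 0: C-W =  6 → G
  i= 1: T-I = 11 → L
  i= 2: B-F = 22 → W
  i= 3: E-S = 12 → M
  i= 4: I-C =  6 → G
  i= 5: B-Q = 11 → L
  i= 6: Z-D = 22 → W
  i= 7: H-V = 12 → M
  i= 8: C-W =  6 → G
  i= 9: R-G = 11 → L
  i=10: V-Z = 22 → W
  i=11: O-C = 12 → M
  i=12: L-F =  6 → G
  i=13: X-M = 11 → L
  i=14: O-S = 22 → W
  i=15: Z-N = 12 → M
  i=16: H-B =  6 → G
  i=17: B-Q = 11 → L
  i=18: U-Y = 22 → W
  i=19: G-U = 12 → M
  shifts repeat with period 4: GLWM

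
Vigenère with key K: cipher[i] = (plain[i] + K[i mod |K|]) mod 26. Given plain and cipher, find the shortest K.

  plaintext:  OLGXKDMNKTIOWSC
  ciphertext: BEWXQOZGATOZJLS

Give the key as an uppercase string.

NTQAGL

  i= 0: B-O = 13 → N
  i= 1: E-L = 19 → T
  i= 2: W-G = 16 → Q
  i= 3: X-X =  0 → A
  i= 4: Q-K =  6 → G
  i= 5: O-D = 11 → L
  i= 6: Z-M = 13 → N
  i= 7: G-N = 19 → T
  i= 8: A-K = 16 → Q
  i= 9: T-T =  0 → A
  i=10: O-I =  6 → G
  i=11: Z-O = 11 → L
  i=12: J-W = 13 → N
  i=13: L-S = 19 → T
  i=14: S-C = 16 → Q
  shifts repeat with period 6: NTQAGL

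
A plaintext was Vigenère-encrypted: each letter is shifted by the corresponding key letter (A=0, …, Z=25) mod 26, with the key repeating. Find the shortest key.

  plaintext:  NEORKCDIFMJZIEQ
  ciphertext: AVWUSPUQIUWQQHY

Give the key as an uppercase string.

  i= 0: A-N = 13 → N
  i= 1: V-E = 17 → R
  i= 2: W-O =  8 → I
  i= 3: U-R =  3 → D
  i= 4: S-K =  8 → I
  i= 5: P-C = 13 → N
  i= 6: U-D = 17 → R
  i= 7: Q-I =  8 → I
  i= 8: I-F =  3 → D
  i= 9: U-M =  8 → I
  i=10: W-J = 13 → N
  i=11: Q-Z = 17 → R
  i=12: Q-I =  8 → I
  i=13: H-E =  3 → D
  i=14: Y-Q =  8 → I
  shifts repeat with period 5: NRIDI

NRIDI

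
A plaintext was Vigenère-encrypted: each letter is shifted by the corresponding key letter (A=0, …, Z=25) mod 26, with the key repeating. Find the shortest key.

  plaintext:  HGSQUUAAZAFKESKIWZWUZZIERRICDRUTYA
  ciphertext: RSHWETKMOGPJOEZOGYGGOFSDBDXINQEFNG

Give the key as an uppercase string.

  i= 0: R-H = 10 → K
  i= 1: S-G = 12 → M
  i= 2: H-S = 15 → P
  i= 3: W-Q =  6 → G
  i= 4: E-U = 10 → K
  i= 5: T-U = 25 → Z
  i= 6: K-A = 10 → K
  i= 7: M-A = 12 → M
  i= 8: O-Z = 15 → P
  i= 9: G-A =  6 → G
  i=10: P-F = 10 → K
  i=11: J-K = 25 → Z
  i=12: O-E = 10 → K
  i=13: E-S = 12 → M
  i=14: Z-K = 15 → P
  i=15: O-I =  6 → G
  i=16: G-W = 10 → K
  i=17: Y-Z = 25 → Z
  i=18: G-W = 10 → K
  i=19: G-U = 12 → M
  i=20: O-Z = 15 → P
  i=21: F-Z =  6 → G
  i=22: S-I = 10 → K
  i=23: D-E = 25 → Z
  i=24: B-R = 10 → K
  i=25: D-R = 12 → M
  i=26: X-I = 15 → P
  i=27: I-C =  6 → G
  i=28: N-D = 10 → K
  i=29: Q-R = 25 → Z
  i=30: E-U = 10 → K
  i=31: F-T = 12 → M
  i=32: N-Y = 15 → P
  i=33: G-A =  6 → G
  shifts repeat with period 6: KMPGKZ

KMPGKZ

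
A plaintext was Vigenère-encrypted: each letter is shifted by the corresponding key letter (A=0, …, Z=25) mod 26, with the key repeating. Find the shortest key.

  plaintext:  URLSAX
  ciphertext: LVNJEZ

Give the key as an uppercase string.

  i= 0: L-U = 17 → R
  i= 1: V-R =  4 → E
  i= 2: N-L =  2 → C
  i= 3: J-S = 17 → R
  i= 4: E-A =  4 → E
  i= 5: Z-X =  2 → C
  shifts repeat with period 3: REC

REC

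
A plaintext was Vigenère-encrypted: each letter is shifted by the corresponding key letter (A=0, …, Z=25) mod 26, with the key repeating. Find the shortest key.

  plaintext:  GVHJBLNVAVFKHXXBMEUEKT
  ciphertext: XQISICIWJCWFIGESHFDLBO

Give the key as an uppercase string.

RVBJH

  i= 0: X-G = 17 → R
  i= 1: Q-V = 21 → V
  i= 2: I-H =  1 → B
  i= 3: S-J =  9 → J
  i= 4: I-B =  7 → H
  i= 5: C-L = 17 → R
  i= 6: I-N = 21 → V
  i= 7: W-V =  1 → B
  i= 8: J-A =  9 → J
  i= 9: C-V =  7 → H
  i=10: W-F = 17 → R
  i=11: F-K = 21 → V
  i=12: I-H =  1 → B
  i=13: G-X =  9 → J
  i=14: E-X =  7 → H
  i=15: S-B = 17 → R
  i=16: H-M = 21 → V
  i=17: F-E =  1 → B
  i=18: D-U =  9 → J
  i=19: L-E =  7 → H
  i=20: B-K = 17 → R
  i=21: O-T = 21 → V
  shifts repeat with period 5: RVBJH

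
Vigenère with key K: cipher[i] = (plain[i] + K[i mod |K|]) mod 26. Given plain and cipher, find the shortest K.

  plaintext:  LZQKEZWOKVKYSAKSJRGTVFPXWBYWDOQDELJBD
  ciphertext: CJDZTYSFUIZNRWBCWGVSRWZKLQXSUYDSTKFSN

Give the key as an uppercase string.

RKNPPZW

  i= 0: C-L = 17 → R
  i= 1: J-Z = 10 → K
  i= 2: D-Q = 13 → N
  i= 3: Z-K = 15 → P
  i= 4: T-E = 15 → P
  i= 5: Y-Z = 25 → Z
  i= 6: S-W = 22 → W
  i= 7: F-O = 17 → R
  i= 8: U-K = 10 → K
  i= 9: I-V = 13 → N
  i=10: Z-K = 15 → P
  i=11: N-Y = 15 → P
  i=12: R-S = 25 → Z
  i=13: W-A = 22 → W
  i=14: B-K = 17 → R
  i=15: C-S = 10 → K
  i=16: W-J = 13 → N
  i=17: G-R = 15 → P
  i=18: V-G = 15 → P
  i=19: S-T = 25 → Z
  i=20: R-V = 22 → W
  i=21: W-F = 17 → R
  i=22: Z-P = 10 → K
  i=23: K-X = 13 → N
  i=24: L-W = 15 → P
  i=25: Q-B = 15 → P
  i=26: X-Y = 25 → Z
  i=27: S-W = 22 → W
  i=28: U-D = 17 → R
  i=29: Y-O = 10 → K
  i=30: D-Q = 13 → N
  i=31: S-D = 15 → P
  i=32: T-E = 15 → P
  i=33: K-L = 25 → Z
  i=34: F-J = 22 → W
  i=35: S-B = 17 → R
  i=36: N-D = 10 → K
  shifts repeat with period 7: RKNPPZW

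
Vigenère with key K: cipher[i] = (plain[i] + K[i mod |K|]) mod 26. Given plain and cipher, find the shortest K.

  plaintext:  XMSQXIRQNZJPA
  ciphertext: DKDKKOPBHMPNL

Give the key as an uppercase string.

GYLUN

  i= 0: D-X =  6 → G
  i= 1: K-M = 24 → Y
  i= 2: D-S = 11 → L
  i= 3: K-Q = 20 → U
  i= 4: K-X = 13 → N
  i= 5: O-I =  6 → G
  i= 6: P-R = 24 → Y
  i= 7: B-Q = 11 → L
  i= 8: H-N = 20 → U
  i= 9: M-Z = 13 → N
  i=10: P-J =  6 → G
  i=11: N-P = 24 → Y
  i=12: L-A = 11 → L
  shifts repeat with period 5: GYLUN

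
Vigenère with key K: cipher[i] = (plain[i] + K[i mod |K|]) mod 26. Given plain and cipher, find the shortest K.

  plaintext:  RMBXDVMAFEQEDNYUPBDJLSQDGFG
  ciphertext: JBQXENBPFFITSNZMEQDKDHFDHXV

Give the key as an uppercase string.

SPPAB

  i= 0: J-R = 18 → S
  i= 1: B-M = 15 → P
  i= 2: Q-B = 15 → P
  i= 3: X-X =  0 → A
  i= 4: E-D =  1 → B
  i= 5: N-V = 18 → S
  i= 6: B-M = 15 → P
  i= 7: P-A = 15 → P
  i= 8: F-F =  0 → A
  i= 9: F-E =  1 → B
  i=10: I-Q = 18 → S
  i=11: T-E = 15 → P
  i=12: S-D = 15 → P
  i=13: N-N =  0 → A
  i=14: Z-Y =  1 → B
  i=15: M-U = 18 → S
  i=16: E-P = 15 → P
  i=17: Q-B = 15 → P
  i=18: D-D =  0 → A
  i=19: K-J =  1 → B
  i=20: D-L = 18 → S
  i=21: H-S = 15 → P
  i=22: F-Q = 15 → P
  i=23: D-D =  0 → A
  i=24: H-G =  1 → B
  i=25: X-F = 18 → S
  i=26: V-G = 15 → P
  shifts repeat with period 5: SPPAB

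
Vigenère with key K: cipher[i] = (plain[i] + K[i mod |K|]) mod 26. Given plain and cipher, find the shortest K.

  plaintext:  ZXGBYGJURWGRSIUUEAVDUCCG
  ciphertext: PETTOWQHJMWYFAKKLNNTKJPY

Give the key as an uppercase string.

  i= 0: P-Z = 16 → Q
  i= 1: E-X =  7 → H
  i= 2: T-G = 13 → N
  i= 3: T-B = 18 → S
  i= 4: O-Y = 16 → Q
  i= 5: W-G = 16 → Q
  i= 6: Q-J =  7 → H
  i= 7: H-U = 13 → N
  i= 8: J-R = 18 → S
  i= 9: M-W = 16 → Q
  i=10: W-G = 16 → Q
  i=11: Y-R =  7 → H
  i=12: F-S = 13 → N
  i=13: A-I = 18 → S
  i=14: K-U = 16 → Q
  i=15: K-U = 16 → Q
  i=16: L-E =  7 → H
  i=17: N-A = 13 → N
  i=18: N-V = 18 → S
  i=19: T-D = 16 → Q
  i=20: K-U = 16 → Q
  i=21: J-C =  7 → H
  i=22: P-C = 13 → N
  i=23: Y-G = 18 → S
  shifts repeat with period 5: QHNSQ

QHNSQ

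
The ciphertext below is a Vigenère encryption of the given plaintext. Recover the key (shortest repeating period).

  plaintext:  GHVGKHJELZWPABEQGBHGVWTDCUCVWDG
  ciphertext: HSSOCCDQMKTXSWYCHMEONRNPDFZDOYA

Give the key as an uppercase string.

  i= 0: H-G =  1 → B
  i= 1: S-H = 11 → L
  i= 2: S-V = 23 → X
  i= 3: O-G =  8 → I
  i= 4: C-K = 18 → S
  i= 5: C-H = 21 → V
  i= 6: D-J = 20 → U
  i= 7: Q-E = 12 → M
  i= 8: M-L =  1 → B
  i= 9: K-Z = 11 → L
  i=10: T-W = 23 → X
  i=11: X-P =  8 → I
  i=12: S-A = 18 → S
  i=13: W-B = 21 → V
  i=14: Y-E = 20 → U
  i=15: C-Q = 12 → M
  i=16: H-G =  1 → B
  i=17: M-B = 11 → L
  i=18: E-H = 23 → X
  i=19: O-G =  8 → I
  i=20: N-V = 18 → S
  i=21: R-W = 21 → V
  i=22: N-T = 20 → U
  i=23: P-D = 12 → M
  i=24: D-C =  1 → B
  i=25: F-U = 11 → L
  i=26: Z-C = 23 → X
  i=27: D-V =  8 → I
  i=28: O-W = 18 → S
  i=29: Y-D = 21 → V
  i=30: A-G = 20 → U
  shifts repeat with period 8: BLXISVUM

BLXISVUM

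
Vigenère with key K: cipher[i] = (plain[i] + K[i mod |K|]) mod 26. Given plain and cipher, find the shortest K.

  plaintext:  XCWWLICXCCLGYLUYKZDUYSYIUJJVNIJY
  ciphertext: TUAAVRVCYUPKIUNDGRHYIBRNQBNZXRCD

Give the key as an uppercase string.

  i= 0: T-X = 22 → W
  i= 1: U-C = 18 → S
  i= 2: A-W =  4 → E
  i= 3: A-W =  4 → E
  i= 4: V-L = 10 → K
  i= 5: R-I =  9 → J
  i= 6: V-C = 19 → T
  i= 7: C-X =  5 → F
  i= 8: Y-C = 22 → W
  i= 9: U-C = 18 → S
  i=10: P-L =  4 → E
  i=11: K-G =  4 → E
  i=12: I-Y = 10 → K
  i=13: U-L =  9 → J
  i=14: N-U = 19 → T
  i=15: D-Y =  5 → F
  i=16: G-K = 22 → W
  i=17: R-Z = 18 → S
  i=18: H-D =  4 → E
  i=19: Y-U =  4 → E
  i=20: I-Y = 10 → K
  i=21: B-S =  9 → J
  i=22: R-Y = 19 → T
  i=23: N-I =  5 → F
  i=24: Q-U = 22 → W
  i=25: B-J = 18 → S
  i=26: N-J =  4 → E
  i=27: Z-V =  4 → E
  i=28: X-N = 10 → K
  i=29: R-I =  9 → J
  i=30: C-J = 19 → T
  i=31: D-Y =  5 → F
  shifts repeat with period 8: WSEEKJTF

WSEEKJTF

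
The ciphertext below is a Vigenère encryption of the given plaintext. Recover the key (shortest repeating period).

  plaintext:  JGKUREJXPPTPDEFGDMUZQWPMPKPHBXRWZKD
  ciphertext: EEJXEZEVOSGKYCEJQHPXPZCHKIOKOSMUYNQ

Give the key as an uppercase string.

  i= 0: E-J = 21 → V
  i= 1: E-G = 24 → Y
  i= 2: J-K = 25 → Z
  i= 3: X-U =  3 → D
  i= 4: E-R = 13 → N
  i= 5: Z-E = 21 → V
  i= 6: E-J = 21 → V
  i= 7: V-X = 24 → Y
  i= 8: O-P = 25 → Z
  i= 9: S-P =  3 → D
  i=10: G-T = 13 → N
  i=11: K-P = 21 → V
  i=12: Y-D = 21 → V
  i=13: C-E = 24 → Y
  i=14: E-F = 25 → Z
  i=15: J-G =  3 → D
  i=16: Q-D = 13 → N
  i=17: H-M = 21 → V
  i=18: P-U = 21 → V
  i=19: X-Z = 24 → Y
  i=20: P-Q = 25 → Z
  i=21: Z-W =  3 → D
  i=22: C-P = 13 → N
  i=23: H-M = 21 → V
  i=24: K-P = 21 → V
  i=25: I-K = 24 → Y
  i=26: O-P = 25 → Z
  i=27: K-H =  3 → D
  i=28: O-B = 13 → N
  i=29: S-X = 21 → V
  i=30: M-R = 21 → V
  i=31: U-W = 24 → Y
  i=32: Y-Z = 25 → Z
  i=33: N-K =  3 → D
  i=34: Q-D = 13 → N
  shifts repeat with period 6: VYZDNV

VYZDNV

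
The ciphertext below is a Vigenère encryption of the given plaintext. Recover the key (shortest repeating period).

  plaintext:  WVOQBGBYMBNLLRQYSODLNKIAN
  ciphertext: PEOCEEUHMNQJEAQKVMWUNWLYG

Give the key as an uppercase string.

TJAMDY

  i= 0: P-W = 19 → T
  i= 1: E-V =  9 → J
  i= 2: O-O =  0 → A
  i= 3: C-Q = 12 → M
  i= 4: E-B =  3 → D
  i= 5: E-G = 24 → Y
  i= 6: U-B = 19 → T
  i= 7: H-Y =  9 → J
  i= 8: M-M =  0 → A
  i= 9: N-B = 12 → M
  i=10: Q-N =  3 → D
  i=11: J-L = 24 → Y
  i=12: E-L = 19 → T
  i=13: A-R =  9 → J
  i=14: Q-Q =  0 → A
  i=15: K-Y = 12 → M
  i=16: V-S =  3 → D
  i=17: M-O = 24 → Y
  i=18: W-D = 19 → T
  i=19: U-L =  9 → J
  i=20: N-N =  0 → A
  i=21: W-K = 12 → M
  i=22: L-I =  3 → D
  i=23: Y-A = 24 → Y
  i=24: G-N = 19 → T
  shifts repeat with period 6: TJAMDY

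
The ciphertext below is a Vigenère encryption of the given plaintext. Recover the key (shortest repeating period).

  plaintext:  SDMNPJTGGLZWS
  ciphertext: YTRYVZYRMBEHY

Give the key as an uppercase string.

GQFL

  i= 0: Y-S =  6 → G
  i= 1: T-D = 16 → Q
  i= 2: R-M =  5 → F
  i= 3: Y-N = 11 → L
  i= 4: V-P =  6 → G
  i= 5: Z-J = 16 → Q
  i= 6: Y-T =  5 → F
  i= 7: R-G = 11 → L
  i= 8: M-G =  6 → G
  i= 9: B-L = 16 → Q
  i=10: E-Z =  5 → F
  i=11: H-W = 11 → L
  i=12: Y-S =  6 → G
  shifts repeat with period 4: GQFL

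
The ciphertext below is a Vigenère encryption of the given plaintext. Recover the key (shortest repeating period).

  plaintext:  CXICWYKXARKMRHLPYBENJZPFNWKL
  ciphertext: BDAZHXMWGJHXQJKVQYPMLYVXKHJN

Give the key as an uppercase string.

ZGSXLZC

  i= 0: B-C = 25 → Z
  i= 1: D-X =  6 → G
  i= 2: A-I = 18 → S
  i= 3: Z-C = 23 → X
  i= 4: H-W = 11 → L
  i= 5: X-Y = 25 → Z
  i= 6: M-K =  2 → C
  i= 7: W-X = 25 → Z
  i= 8: G-A =  6 → G
  i= 9: J-R = 18 → S
  i=10: H-K = 23 → X
  i=11: X-M = 11 → L
  i=12: Q-R = 25 → Z
  i=13: J-H =  2 → C
  i=14: K-L = 25 → Z
  i=15: V-P =  6 → G
  i=16: Q-Y = 18 → S
  i=17: Y-B = 23 → X
  i=18: P-E = 11 → L
  i=19: M-N = 25 → Z
  i=20: L-J =  2 → C
  i=21: Y-Z = 25 → Z
  i=22: V-P =  6 → G
  i=23: X-F = 18 → S
  i=24: K-N = 23 → X
  i=25: H-W = 11 → L
  i=26: J-K = 25 → Z
  i=27: N-L =  2 → C
  shifts repeat with period 7: ZGSXLZC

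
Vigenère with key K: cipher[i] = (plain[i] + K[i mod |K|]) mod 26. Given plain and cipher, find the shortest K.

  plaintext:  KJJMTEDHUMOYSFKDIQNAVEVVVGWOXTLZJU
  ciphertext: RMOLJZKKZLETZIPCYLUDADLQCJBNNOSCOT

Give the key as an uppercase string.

HDFZQV

  i= 0: R-K =  7 → H
  i= 1: M-J =  3 → D
  i= 2: O-J =  5 → F
  i= 3: L-M = 25 → Z
  i= 4: J-T = 16 → Q
  i= 5: Z-E = 21 → V
  i= 6: K-D =  7 → H
  i= 7: K-H =  3 → D
  i= 8: Z-U =  5 → F
  i= 9: L-M = 25 → Z
  i=10: E-O = 16 → Q
  i=11: T-Y = 21 → V
  i=12: Z-S =  7 → H
  i=13: I-F =  3 → D
  i=14: P-K =  5 → F
  i=15: C-D = 25 → Z
  i=16: Y-I = 16 → Q
  i=17: L-Q = 21 → V
  i=18: U-N =  7 → H
  i=19: D-A =  3 → D
  i=20: A-V =  5 → F
  i=21: D-E = 25 → Z
  i=22: L-V = 16 → Q
  i=23: Q-V = 21 → V
  i=24: C-V =  7 → H
  i=25: J-G =  3 → D
  i=26: B-W =  5 → F
  i=27: N-O = 25 → Z
  i=28: N-X = 16 → Q
  i=29: O-T = 21 → V
  i=30: S-L =  7 → H
  i=31: C-Z =  3 → D
  i=32: O-J =  5 → F
  i=33: T-U = 25 → Z
  shifts repeat with period 6: HDFZQV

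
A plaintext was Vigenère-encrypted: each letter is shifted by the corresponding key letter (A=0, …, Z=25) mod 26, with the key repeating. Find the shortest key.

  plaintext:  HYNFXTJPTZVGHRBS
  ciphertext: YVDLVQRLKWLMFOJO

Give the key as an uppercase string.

RXQGYXIW

  i= 0: Y-H = 17 → R
  i= 1: V-Y = 23 → X
  i= 2: D-N = 16 → Q
  i= 3: L-F =  6 → G
  i= 4: V-X = 24 → Y
  i= 5: Q-T = 23 → X
  i= 6: R-J =  8 → I
  i= 7: L-P = 22 → W
  i= 8: K-T = 17 → R
  i= 9: W-Z = 23 → X
  i=10: L-V = 16 → Q
  i=11: M-G =  6 → G
  i=12: F-H = 24 → Y
  i=13: O-R = 23 → X
  i=14: J-B =  8 → I
  i=15: O-S = 22 → W
  shifts repeat with period 8: RXQGYXIW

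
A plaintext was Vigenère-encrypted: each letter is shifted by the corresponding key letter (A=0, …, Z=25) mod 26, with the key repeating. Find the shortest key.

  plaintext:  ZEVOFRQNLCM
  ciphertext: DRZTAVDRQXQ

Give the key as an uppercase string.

  i= 0: D-Z =  4 → E
  i= 1: R-E = 13 → N
  i= 2: Z-V =  4 → E
  i= 3: T-O =  5 → F
  i= 4: A-F = 21 → V
  i= 5: V-R =  4 → E
  i= 6: D-Q = 13 → N
  i= 7: R-N =  4 → E
  i= 8: Q-L =  5 → F
  i= 9: X-C = 21 → V
  i=10: Q-M =  4 → E
  shifts repeat with period 5: ENEFV

ENEFV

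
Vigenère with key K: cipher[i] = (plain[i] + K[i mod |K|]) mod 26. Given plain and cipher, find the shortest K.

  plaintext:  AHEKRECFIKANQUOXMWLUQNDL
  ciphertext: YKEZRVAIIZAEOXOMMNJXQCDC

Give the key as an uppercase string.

YDAPAR

  i= 0: Y-A = 24 → Y
  i= 1: K-H =  3 → D
  i= 2: E-E =  0 → A
  i= 3: Z-K = 15 → P
  i= 4: R-R =  0 → A
  i= 5: V-E = 17 → R
  i= 6: A-C = 24 → Y
  i= 7: I-F =  3 → D
  i= 8: I-I =  0 → A
  i= 9: Z-K = 15 → P
  i=10: A-A =  0 → A
  i=11: E-N = 17 → R
  i=12: O-Q = 24 → Y
  i=13: X-U =  3 → D
  i=14: O-O =  0 → A
  i=15: M-X = 15 → P
  i=16: M-M =  0 → A
  i=17: N-W = 17 → R
  i=18: J-L = 24 → Y
  i=19: X-U =  3 → D
  i=20: Q-Q =  0 → A
  i=21: C-N = 15 → P
  i=22: D-D =  0 → A
  i=23: C-L = 17 → R
  shifts repeat with period 6: YDAPAR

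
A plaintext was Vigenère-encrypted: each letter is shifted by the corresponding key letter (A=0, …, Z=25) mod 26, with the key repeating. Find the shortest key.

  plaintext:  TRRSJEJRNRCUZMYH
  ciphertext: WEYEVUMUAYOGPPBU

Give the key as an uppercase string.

DNHMMQD

  i= 0: W-T =  3 → D
  i= 1: E-R = 13 → N
  i= 2: Y-R =  7 → H
  i= 3: E-S = 12 → M
  i= 4: V-J = 12 → M
  i= 5: U-E = 16 → Q
  i= 6: M-J =  3 → D
  i= 7: U-R =  3 → D
  i= 8: A-N = 13 → N
  i= 9: Y-R =  7 → H
  i=10: O-C = 12 → M
  i=11: G-U = 12 → M
  i=12: P-Z = 16 → Q
  i=13: P-M =  3 → D
  i=14: B-Y =  3 → D
  i=15: U-H = 13 → N
  shifts repeat with period 7: DNHMMQD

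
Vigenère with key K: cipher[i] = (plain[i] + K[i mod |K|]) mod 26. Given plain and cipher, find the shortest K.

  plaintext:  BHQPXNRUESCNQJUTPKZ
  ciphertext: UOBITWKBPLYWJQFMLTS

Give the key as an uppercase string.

  i= 0: U-B = 19 → T
  i= 1: O-H =  7 → H
  i= 2: B-Q = 11 → L
  i= 3: I-P = 19 → T
  i= 4: T-X = 22 → W
  i= 5: W-N =  9 → J
  i= 6: K-R = 19 → T
  i= 7: B-U =  7 → H
  i= 8: P-E = 11 → L
  i= 9: L-S = 19 → T
  i=10: Y-C = 22 → W
  i=11: W-N =  9 → J
  i=12: J-Q = 19 → T
  i=13: Q-J =  7 → H
  i=14: F-U = 11 → L
  i=15: M-T = 19 → T
  i=16: L-P = 22 → W
  i=17: T-K =  9 → J
  i=18: S-Z = 19 → T
  shifts repeat with period 6: THLTWJ

THLTWJ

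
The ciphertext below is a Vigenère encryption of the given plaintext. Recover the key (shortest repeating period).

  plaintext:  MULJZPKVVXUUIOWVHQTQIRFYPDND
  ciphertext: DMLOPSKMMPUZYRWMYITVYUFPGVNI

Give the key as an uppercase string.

RSAFQDAR

  i= 0: D-M = 17 → R
  i= 1: M-U = 18 → S
  i= 2: L-L =  0 → A
  i= 3: O-J =  5 → F
  i= 4: P-Z = 16 → Q
  i= 5: S-P =  3 → D
  i= 6: K-K =  0 → A
  i= 7: M-V = 17 → R
  i= 8: M-V = 17 → R
  i= 9: P-X = 18 → S
  i=10: U-U =  0 → A
  i=11: Z-U =  5 → F
  i=12: Y-I = 16 → Q
  i=13: R-O =  3 → D
  i=14: W-W =  0 → A
  i=15: M-V = 17 → R
  i=16: Y-H = 17 → R
  i=17: I-Q = 18 → S
  i=18: T-T =  0 → A
  i=19: V-Q =  5 → F
  i=20: Y-I = 16 → Q
  i=21: U-R =  3 → D
  i=22: F-F =  0 → A
  i=23: P-Y = 17 → R
  i=24: G-P = 17 → R
  i=25: V-D = 18 → S
  i=26: N-N =  0 → A
  i=27: I-D =  5 → F
  shifts repeat with period 8: RSAFQDAR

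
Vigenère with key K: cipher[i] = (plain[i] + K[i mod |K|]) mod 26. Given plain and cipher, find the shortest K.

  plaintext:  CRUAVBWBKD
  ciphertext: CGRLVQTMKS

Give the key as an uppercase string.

  i= 0: C-C =  0 → A
  i= 1: G-R = 15 → P
  i= 2: R-U = 23 → X
  i= 3: L-A = 11 → L
  i= 4: V-V =  0 → A
  i= 5: Q-B = 15 → P
  i= 6: T-W = 23 → X
  i= 7: M-B = 11 → L
  i= 8: K-K =  0 → A
  i= 9: S-D = 15 → P
  shifts repeat with period 4: APXL

APXL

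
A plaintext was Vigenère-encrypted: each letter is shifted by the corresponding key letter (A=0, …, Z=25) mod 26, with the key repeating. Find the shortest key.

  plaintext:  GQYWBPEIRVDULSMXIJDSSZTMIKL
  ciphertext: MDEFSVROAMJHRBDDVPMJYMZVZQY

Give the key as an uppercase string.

GNGJR

  i= 0: M-G =  6 → G
  i= 1: D-Q = 13 → N
  i= 2: E-Y =  6 → G
  i= 3: F-W =  9 → J
  i= 4: S-B = 17 → R
  i= 5: V-P =  6 → G
  i= 6: R-E = 13 → N
  i= 7: O-I =  6 → G
  i= 8: A-R =  9 → J
  i= 9: M-V = 17 → R
  i=10: J-D =  6 → G
  i=11: H-U = 13 → N
  i=12: R-L =  6 → G
  i=13: B-S =  9 → J
  i=14: D-M = 17 → R
  i=15: D-X =  6 → G
  i=16: V-I = 13 → N
  i=17: P-J =  6 → G
  i=18: M-D =  9 → J
  i=19: J-S = 17 → R
  i=20: Y-S =  6 → G
  i=21: M-Z = 13 → N
  i=22: Z-T =  6 → G
  i=23: V-M =  9 → J
  i=24: Z-I = 17 → R
  i=25: Q-K =  6 → G
  i=26: Y-L = 13 → N
  shifts repeat with period 5: GNGJR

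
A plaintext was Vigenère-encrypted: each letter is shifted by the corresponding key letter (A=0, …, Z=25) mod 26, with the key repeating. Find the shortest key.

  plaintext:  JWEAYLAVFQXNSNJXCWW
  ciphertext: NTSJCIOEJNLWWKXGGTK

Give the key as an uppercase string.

  i= 0: N-J =  4 → E
  i= 1: T-W = 23 → X
  i= 2: S-E = 14 → O
  i= 3: J-A =  9 → J
  i= 4: C-Y =  4 → E
  i= 5: I-L = 23 → X
  i= 6: O-A = 14 → O
  i= 7: E-V =  9 → J
  i= 8: J-F =  4 → E
  i= 9: N-Q = 23 → X
  i=10: L-X = 14 → O
  i=11: W-N =  9 → J
  i=12: W-S =  4 → E
  i=13: K-N = 23 → X
  i=14: X-J = 14 → O
  i=15: G-X =  9 → J
  i=16: G-C =  4 → E
  i=17: T-W = 23 → X
  i=18: K-W = 14 → O
  shifts repeat with period 4: EXOJ

EXOJ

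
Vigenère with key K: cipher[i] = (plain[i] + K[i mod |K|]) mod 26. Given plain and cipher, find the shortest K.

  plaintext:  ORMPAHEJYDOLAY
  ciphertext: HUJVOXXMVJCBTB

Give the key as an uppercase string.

TDXGOQ

  i= 0: H-O = 19 → T
  i= 1: U-R =  3 → D
  i= 2: J-M = 23 → X
  i= 3: V-P =  6 → G
  i= 4: O-A = 14 → O
  i= 5: X-H = 16 → Q
  i= 6: X-E = 19 → T
  i= 7: M-J =  3 → D
  i= 8: V-Y = 23 → X
  i= 9: J-D =  6 → G
  i=10: C-O = 14 → O
  i=11: B-L = 16 → Q
  i=12: T-A = 19 → T
  i=13: B-Y =  3 → D
  shifts repeat with period 6: TDXGOQ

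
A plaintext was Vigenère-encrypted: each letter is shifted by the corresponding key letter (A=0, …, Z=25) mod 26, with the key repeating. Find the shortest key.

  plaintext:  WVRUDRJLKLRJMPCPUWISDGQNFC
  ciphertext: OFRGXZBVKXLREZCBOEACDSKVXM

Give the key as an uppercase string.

SKAMUI

  i= 0: O-W = 18 → S
  i= 1: F-V = 10 → K
  i= 2: R-R =  0 → A
  i= 3: G-U = 12 → M
  i= 4: X-D = 20 → U
  i= 5: Z-R =  8 → I
  i= 6: B-J = 18 → S
  i= 7: V-L = 10 → K
  i= 8: K-K =  0 → A
  i= 9: X-L = 12 → M
  i=10: L-R = 20 → U
  i=11: R-J =  8 → I
  i=12: E-M = 18 → S
  i=13: Z-P = 10 → K
  i=14: C-C =  0 → A
  i=15: B-P = 12 → M
  i=16: O-U = 20 → U
  i=17: E-W =  8 → I
  i=18: A-I = 18 → S
  i=19: C-S = 10 → K
  i=20: D-D =  0 → A
  i=21: S-G = 12 → M
  i=22: K-Q = 20 → U
  i=23: V-N =  8 → I
  i=24: X-F = 18 → S
  i=25: M-C = 10 → K
  shifts repeat with period 6: SKAMUI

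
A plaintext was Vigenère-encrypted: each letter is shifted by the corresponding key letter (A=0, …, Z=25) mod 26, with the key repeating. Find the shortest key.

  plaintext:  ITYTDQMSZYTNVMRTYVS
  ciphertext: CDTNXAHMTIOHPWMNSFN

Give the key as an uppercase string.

  i= 0: C-I = 20 → U
  i= 1: D-T = 10 → K
  i= 2: T-Y = 21 → V
  i= 3: N-T = 20 → U
  i= 4: X-D = 20 → U
  i= 5: A-Q = 10 → K
  i= 6: H-M = 21 → V
  i= 7: M-S = 20 → U
  i= 8: T-Z = 20 → U
  i= 9: I-Y = 10 → K
  i=10: O-T = 21 → V
  i=11: H-N = 20 → U
  i=12: P-V = 20 → U
  i=13: W-M = 10 → K
  i=14: M-R = 21 → V
  i=15: N-T = 20 → U
  i=16: S-Y = 20 → U
  i=17: F-V = 10 → K
  i=18: N-S = 21 → V
  shifts repeat with period 4: UKVU

UKVU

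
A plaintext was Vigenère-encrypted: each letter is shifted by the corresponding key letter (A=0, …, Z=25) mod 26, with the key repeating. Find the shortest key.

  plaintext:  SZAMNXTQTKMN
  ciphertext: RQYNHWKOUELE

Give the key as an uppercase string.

ZRYBU

  i= 0: R-S = 25 → Z
  i= 1: Q-Z = 17 → R
  i= 2: Y-A = 24 → Y
  i= 3: N-M =  1 → B
  i= 4: H-N = 20 → U
  i= 5: W-X = 25 → Z
  i= 6: K-T = 17 → R
  i= 7: O-Q = 24 → Y
  i= 8: U-T =  1 → B
  i= 9: E-K = 20 → U
  i=10: L-M = 25 → Z
  i=11: E-N = 17 → R
  shifts repeat with period 5: ZRYBU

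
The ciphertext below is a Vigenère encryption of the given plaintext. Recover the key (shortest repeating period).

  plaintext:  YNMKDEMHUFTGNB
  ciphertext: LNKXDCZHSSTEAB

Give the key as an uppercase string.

NAY

  i= 0: L-Y = 13 → N
  i= 1: N-N =  0 → A
  i= 2: K-M = 24 → Y
  i= 3: X-K = 13 → N
  i= 4: D-D =  0 → A
  i= 5: C-E = 24 → Y
  i= 6: Z-M = 13 → N
  i= 7: H-H =  0 → A
  i= 8: S-U = 24 → Y
  i= 9: S-F = 13 → N
  i=10: T-T =  0 → A
  i=11: E-G = 24 → Y
  i=12: A-N = 13 → N
  i=13: B-B =  0 → A
  shifts repeat with period 3: NAY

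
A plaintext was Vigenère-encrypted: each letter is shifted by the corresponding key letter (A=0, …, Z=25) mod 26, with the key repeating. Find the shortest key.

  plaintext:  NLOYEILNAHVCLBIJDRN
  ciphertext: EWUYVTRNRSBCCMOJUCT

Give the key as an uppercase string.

RLGA

  i= 0: E-N = 17 → R
  i= 1: W-L = 11 → L
  i= 2: U-O =  6 → G
  i= 3: Y-Y =  0 → A
  i= 4: V-E = 17 → R
  i= 5: T-I = 11 → L
  i= 6: R-L =  6 → G
  i= 7: N-N =  0 → A
  i= 8: R-A = 17 → R
  i= 9: S-H = 11 → L
  i=10: B-V =  6 → G
  i=11: C-C =  0 → A
  i=12: C-L = 17 → R
  i=13: M-B = 11 → L
  i=14: O-I =  6 → G
  i=15: J-J =  0 → A
  i=16: U-D = 17 → R
  i=17: C-R = 11 → L
  i=18: T-N =  6 → G
  shifts repeat with period 4: RLGA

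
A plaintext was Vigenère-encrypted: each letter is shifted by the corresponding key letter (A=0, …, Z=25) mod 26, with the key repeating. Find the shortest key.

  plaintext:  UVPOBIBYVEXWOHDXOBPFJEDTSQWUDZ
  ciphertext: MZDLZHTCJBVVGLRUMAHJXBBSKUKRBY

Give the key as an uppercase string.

SEOXYZ

  i= 0: M-U = 18 → S
  i= 1: Z-V =  4 → E
  i= 2: D-P = 14 → O
  i= 3: L-O = 23 → X
  i= 4: Z-B = 24 → Y
  i= 5: H-I = 25 → Z
  i= 6: T-B = 18 → S
  i= 7: C-Y =  4 → E
  i= 8: J-V = 14 → O
  i= 9: B-E = 23 → X
  i=10: V-X = 24 → Y
  i=11: V-W = 25 → Z
  i=12: G-O = 18 → S
  i=13: L-H =  4 → E
  i=14: R-D = 14 → O
  i=15: U-X = 23 → X
  i=16: M-O = 24 → Y
  i=17: A-B = 25 → Z
  i=18: H-P = 18 → S
  i=19: J-F =  4 → E
  i=20: X-J = 14 → O
  i=21: B-E = 23 → X
  i=22: B-D = 24 → Y
  i=23: S-T = 25 → Z
  i=24: K-S = 18 → S
  i=25: U-Q =  4 → E
  i=26: K-W = 14 → O
  i=27: R-U = 23 → X
  i=28: B-D = 24 → Y
  i=29: Y-Z = 25 → Z
  shifts repeat with period 6: SEOXYZ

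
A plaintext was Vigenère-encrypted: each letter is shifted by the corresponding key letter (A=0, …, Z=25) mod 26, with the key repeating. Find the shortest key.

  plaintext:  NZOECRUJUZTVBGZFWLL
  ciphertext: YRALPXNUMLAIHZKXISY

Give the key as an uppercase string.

LSMHNGT

  i= 0: Y-N = 11 → L
  i= 1: R-Z = 18 → S
  i= 2: A-O = 12 → M
  i= 3: L-E =  7 → H
  i= 4: P-C = 13 → N
  i= 5: X-R =  6 → G
  i= 6: N-U = 19 → T
  i= 7: U-J = 11 → L
  i= 8: M-U = 18 → S
  i= 9: L-Z = 12 → M
  i=10: A-T =  7 → H
  i=11: I-V = 13 → N
  i=12: H-B =  6 → G
  i=13: Z-G = 19 → T
  i=14: K-Z = 11 → L
  i=15: X-F = 18 → S
  i=16: I-W = 12 → M
  i=17: S-L =  7 → H
  i=18: Y-L = 13 → N
  shifts repeat with period 7: LSMHNGT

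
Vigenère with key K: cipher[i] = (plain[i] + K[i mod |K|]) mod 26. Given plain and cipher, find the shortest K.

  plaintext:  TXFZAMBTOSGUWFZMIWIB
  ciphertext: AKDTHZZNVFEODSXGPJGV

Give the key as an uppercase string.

  i= 0: A-T =  7 → H
  i= 1: K-X = 13 → N
  i= 2: D-F = 24 → Y
  i= 3: T-Z = 20 → U
  i= 4: H-A =  7 → H
  i= 5: Z-M = 13 → N
  i= 6: Z-B = 24 → Y
  i= 7: N-T = 20 → U
  i= 8: V-O =  7 → H
  i= 9: F-S = 13 → N
  i=10: E-G = 24 → Y
  i=11: O-U = 20 → U
  i=12: D-W =  7 → H
  i=13: S-F = 13 → N
  i=14: X-Z = 24 → Y
  i=15: G-M = 20 → U
  i=16: P-I =  7 → H
  i=17: J-W = 13 → N
  i=18: G-I = 24 → Y
  i=19: V-B = 20 → U
  shifts repeat with period 4: HNYU

HNYU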